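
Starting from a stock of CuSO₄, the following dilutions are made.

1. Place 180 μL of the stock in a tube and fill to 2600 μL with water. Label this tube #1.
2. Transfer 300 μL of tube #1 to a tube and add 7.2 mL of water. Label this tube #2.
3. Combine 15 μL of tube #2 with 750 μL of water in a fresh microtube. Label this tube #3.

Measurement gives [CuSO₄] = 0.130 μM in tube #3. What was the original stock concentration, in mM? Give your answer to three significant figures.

2.39 mM

Step 1: 180 μL brought to 2600 μL → factor 2600/180 = 14.444
Step 2: 300 μL + 7.2 mL = 7500 μL total → factor 7500/300 = 25
Step 3: 15 μL + 750 μL = 765 μL total → factor 765/15 = 51
Overall dilution factor = 14.444 × 25 × 51 = 18417
Stock = 0.130 μM × 18417 = 2394 μM = 2.39 mM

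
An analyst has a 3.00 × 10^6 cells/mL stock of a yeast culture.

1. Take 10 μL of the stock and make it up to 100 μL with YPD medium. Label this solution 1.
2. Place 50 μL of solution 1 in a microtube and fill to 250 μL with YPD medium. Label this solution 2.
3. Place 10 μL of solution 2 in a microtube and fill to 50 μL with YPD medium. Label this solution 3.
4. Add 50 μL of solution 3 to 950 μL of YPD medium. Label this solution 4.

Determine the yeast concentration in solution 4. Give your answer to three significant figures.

Step 1: 10 μL brought to 100 μL → factor 100/10 = 10
Step 2: 50 μL brought to 250 μL → factor 250/50 = 5
Step 3: 10 μL brought to 50 μL → factor 50/10 = 5
Step 4: 50 μL + 950 μL = 1000 μL total → factor 1000/50 = 20
Overall dilution factor = 10 × 5 × 5 × 20 = 5000
Final = 3.00 × 10^6 cells/mL / 5000 = 600 cells/mL

600 cells/mL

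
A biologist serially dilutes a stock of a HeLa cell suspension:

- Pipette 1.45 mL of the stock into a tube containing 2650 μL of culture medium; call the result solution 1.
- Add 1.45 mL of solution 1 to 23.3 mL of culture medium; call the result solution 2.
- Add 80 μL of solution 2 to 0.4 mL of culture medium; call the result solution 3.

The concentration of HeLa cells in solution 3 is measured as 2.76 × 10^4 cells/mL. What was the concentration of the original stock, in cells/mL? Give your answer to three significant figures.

7.99 × 10^6 cells/mL

Step 1: 1.45 mL + 2650 μL = 4.1 mL total → factor 4.1/1.45 = 2.8276
Step 2: 1.45 mL + 23.3 mL = 24.75 mL total → factor 24.75/1.45 = 17.069
Step 3: 80 μL + 0.4 mL = 480 μL total → factor 480/80 = 6
Overall dilution factor = 2.8276 × 17.069 × 6 = 289.58
Stock = 2.76 × 10^4 cells/mL × 289.58 = 7.99 × 10^6 cells/mL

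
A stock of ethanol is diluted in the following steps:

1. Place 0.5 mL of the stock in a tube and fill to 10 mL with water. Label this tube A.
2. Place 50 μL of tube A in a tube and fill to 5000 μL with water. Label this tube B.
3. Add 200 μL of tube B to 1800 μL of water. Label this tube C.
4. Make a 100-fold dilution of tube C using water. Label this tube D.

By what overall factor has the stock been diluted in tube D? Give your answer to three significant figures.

Step 1: 0.5 mL brought to 10 mL → factor 10/0.5 = 20
Step 2: 50 μL brought to 5000 μL → factor 5000/50 = 100
Step 3: 200 μL + 1800 μL = 2000 μL total → factor 2000/200 = 10
Step 4: 100-fold → factor 100
Overall dilution factor = 20 × 100 × 10 × 100 = 2 × 10^6

2.00 × 10^6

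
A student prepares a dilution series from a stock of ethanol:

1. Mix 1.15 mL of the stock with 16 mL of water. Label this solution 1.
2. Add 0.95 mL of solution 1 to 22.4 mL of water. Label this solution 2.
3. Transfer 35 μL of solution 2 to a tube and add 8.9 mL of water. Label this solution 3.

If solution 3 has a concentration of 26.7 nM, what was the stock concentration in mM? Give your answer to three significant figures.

2.50 mM

Step 1: 1.15 mL + 16 mL = 17.15 mL total → factor 17.15/1.15 = 14.913
Step 2: 0.95 mL + 22.4 mL = 23.35 mL total → factor 23.35/0.95 = 24.579
Step 3: 35 μL + 8.9 mL = 8935 μL total → factor 8935/35 = 255.29
Overall dilution factor = 14.913 × 24.579 × 255.29 = 93574
Stock = 26.7 nM × 93574 = 2.498 × 10^6 nM = 2.50 mM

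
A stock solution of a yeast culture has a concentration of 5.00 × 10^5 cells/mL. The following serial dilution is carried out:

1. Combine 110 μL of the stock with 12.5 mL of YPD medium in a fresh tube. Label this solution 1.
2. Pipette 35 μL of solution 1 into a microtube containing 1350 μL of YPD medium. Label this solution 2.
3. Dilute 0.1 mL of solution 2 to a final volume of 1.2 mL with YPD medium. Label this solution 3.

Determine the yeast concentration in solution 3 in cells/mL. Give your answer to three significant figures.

Step 1: 110 μL + 12.5 mL = 12610 μL total → factor 12610/110 = 114.64
Step 2: 35 μL + 1350 μL = 1385 μL total → factor 1385/35 = 39.571
Step 3: 0.1 mL brought to 1.2 mL → factor 1.2/0.1 = 12
Overall dilution factor = 114.64 × 39.571 × 12 = 54436
Final = 5.00 × 10^5 cells/mL / 54436 = 9.19 cells/mL

9.19 cells/mL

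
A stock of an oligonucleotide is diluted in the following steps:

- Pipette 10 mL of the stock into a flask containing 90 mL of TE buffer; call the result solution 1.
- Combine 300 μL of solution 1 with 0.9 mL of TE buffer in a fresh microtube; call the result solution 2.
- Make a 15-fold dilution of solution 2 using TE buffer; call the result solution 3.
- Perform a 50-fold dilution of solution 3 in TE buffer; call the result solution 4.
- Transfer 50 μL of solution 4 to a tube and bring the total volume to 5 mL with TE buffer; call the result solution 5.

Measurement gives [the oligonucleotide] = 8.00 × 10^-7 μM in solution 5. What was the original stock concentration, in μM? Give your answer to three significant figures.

2.40 μM

Step 1: 10 mL + 90 mL = 100 mL total → factor 100/10 = 10
Step 2: 300 μL + 0.9 mL = 1200 μL total → factor 1200/300 = 4
Step 3: 15-fold → factor 15
Step 4: 50-fold → factor 50
Step 5: 50 μL brought to 5 mL → factor 5000/50 = 100
Overall dilution factor = 10 × 4 × 15 × 50 × 100 = 3 × 10^6
Stock = 8.00 × 10^-7 μM × 3 × 10^6 = 2.40 μM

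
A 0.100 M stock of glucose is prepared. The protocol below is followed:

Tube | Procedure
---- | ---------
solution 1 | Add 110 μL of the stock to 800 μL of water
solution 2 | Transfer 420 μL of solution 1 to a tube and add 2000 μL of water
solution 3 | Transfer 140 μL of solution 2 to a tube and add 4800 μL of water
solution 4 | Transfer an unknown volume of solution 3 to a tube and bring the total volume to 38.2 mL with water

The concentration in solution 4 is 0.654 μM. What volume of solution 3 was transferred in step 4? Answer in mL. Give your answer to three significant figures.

Step 1: 110 μL + 800 μL = 910 μL total → factor 910/110 = 8.2727
Step 2: 420 μL + 2000 μL = 2420 μL total → factor 2420/420 = 5.7619
Step 3: 140 μL + 4800 μL = 4940 μL total → factor 4940/140 = 35.286
Step 4: v brought to 38.2 mL → factor = 38.2 mL/v
Product of known-step factors = 1682
Overall factor = 0.100 M / (0.654 μM) = 1.5291 × 10^5
Step-4 factor = 1.5291 × 10^5 / 1682 = 90.909
v = 38.2 mL / 90.909 = 0.420 mL

0.420 mL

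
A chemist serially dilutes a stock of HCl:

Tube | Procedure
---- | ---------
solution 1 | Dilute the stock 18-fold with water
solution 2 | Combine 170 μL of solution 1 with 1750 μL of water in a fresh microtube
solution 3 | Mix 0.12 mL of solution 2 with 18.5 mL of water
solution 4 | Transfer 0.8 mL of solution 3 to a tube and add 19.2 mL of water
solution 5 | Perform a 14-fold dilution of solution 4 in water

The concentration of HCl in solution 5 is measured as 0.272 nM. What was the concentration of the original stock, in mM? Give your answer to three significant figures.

Step 1: 18-fold → factor 18
Step 2: 170 μL + 1750 μL = 1920 μL total → factor 1920/170 = 11.294
Step 3: 0.12 mL + 18.5 mL = 18.62 mL total → factor 18.62/0.12 = 155.17
Step 4: 0.8 mL + 19.2 mL = 20 mL total → factor 20/0.8 = 25
Step 5: 14-fold → factor 14
Overall dilution factor = 18 × 11.294 × 155.17 × 25 × 14 = 1.1041 × 10^7
Stock = 0.272 nM × 1.1041 × 10^7 = 3.003 × 10^6 nM = 3.00 mM

3.00 mM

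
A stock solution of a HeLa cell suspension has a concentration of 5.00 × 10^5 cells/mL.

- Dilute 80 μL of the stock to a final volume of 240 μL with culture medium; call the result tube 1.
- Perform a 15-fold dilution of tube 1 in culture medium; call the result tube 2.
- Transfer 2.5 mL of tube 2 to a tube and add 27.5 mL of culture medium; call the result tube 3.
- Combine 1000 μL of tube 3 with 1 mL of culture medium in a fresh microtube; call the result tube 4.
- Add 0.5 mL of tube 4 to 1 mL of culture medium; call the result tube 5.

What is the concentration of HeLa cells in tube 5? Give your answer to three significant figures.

Step 1: 80 μL brought to 240 μL → factor 240/80 = 3
Step 2: 15-fold → factor 15
Step 3: 2.5 mL + 27.5 mL = 30 mL total → factor 30/2.5 = 12
Step 4: 1000 μL + 1 mL = 2000 μL total → factor 2000/1000 = 2
Step 5: 0.5 mL + 1 mL = 1.5 mL total → factor 1.5/0.5 = 3
Overall dilution factor = 3 × 15 × 12 × 2 × 3 = 3240
Final = 5.00 × 10^5 cells/mL / 3240 = 154 cells/mL

154 cells/mL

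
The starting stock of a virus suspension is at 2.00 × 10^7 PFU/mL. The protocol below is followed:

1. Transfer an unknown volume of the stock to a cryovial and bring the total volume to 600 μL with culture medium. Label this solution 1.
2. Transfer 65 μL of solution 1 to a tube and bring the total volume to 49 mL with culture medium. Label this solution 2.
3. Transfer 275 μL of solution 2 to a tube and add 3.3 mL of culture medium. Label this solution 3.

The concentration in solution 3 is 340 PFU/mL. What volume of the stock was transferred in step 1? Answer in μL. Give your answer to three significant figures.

100 μL

Step 1: v brought to 600 μL → factor = 600 μL/v
Step 2: 65 μL brought to 49 mL → factor 49000/65 = 753.85
Step 3: 275 μL + 3.3 mL = 3575 μL total → factor 3575/275 = 13
Product of known-step factors = 9800
Overall factor = 2.00 × 10^7 PFU/mL / (340 PFU/mL) = 58824
Step-1 factor = 58824 / 9800 = 6.0024
v = 600 μL / 6.0024 = 100 μL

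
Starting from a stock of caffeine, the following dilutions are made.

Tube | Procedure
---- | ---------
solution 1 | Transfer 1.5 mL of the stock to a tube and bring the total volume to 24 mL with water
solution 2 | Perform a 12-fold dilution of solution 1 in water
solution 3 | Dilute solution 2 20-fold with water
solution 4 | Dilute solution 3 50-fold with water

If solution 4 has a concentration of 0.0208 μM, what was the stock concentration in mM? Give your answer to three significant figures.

3.99 mM

Step 1: 1.5 mL brought to 24 mL → factor 24/1.5 = 16
Step 2: 12-fold → factor 12
Step 3: 20-fold → factor 20
Step 4: 50-fold → factor 50
Overall dilution factor = 16 × 12 × 20 × 50 = 1.92 × 10^5
Stock = 0.0208 μM × 1.92 × 10^5 = 3994 μM = 3.99 mM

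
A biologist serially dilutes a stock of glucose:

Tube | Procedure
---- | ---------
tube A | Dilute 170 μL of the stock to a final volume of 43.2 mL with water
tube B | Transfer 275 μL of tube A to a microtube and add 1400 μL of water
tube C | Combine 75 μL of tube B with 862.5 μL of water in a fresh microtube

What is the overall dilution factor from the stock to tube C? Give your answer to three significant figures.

1.93 × 10^4

Step 1: 170 μL brought to 43.2 mL → factor 43200/170 = 254.12
Step 2: 275 μL + 1400 μL = 1675 μL total → factor 1675/275 = 6.0909
Step 3: 75 μL + 862.5 μL = 937.5 μL total → factor 937.5/75 = 12.5
Overall dilution factor = 254.12 × 6.0909 × 12.5 = 19348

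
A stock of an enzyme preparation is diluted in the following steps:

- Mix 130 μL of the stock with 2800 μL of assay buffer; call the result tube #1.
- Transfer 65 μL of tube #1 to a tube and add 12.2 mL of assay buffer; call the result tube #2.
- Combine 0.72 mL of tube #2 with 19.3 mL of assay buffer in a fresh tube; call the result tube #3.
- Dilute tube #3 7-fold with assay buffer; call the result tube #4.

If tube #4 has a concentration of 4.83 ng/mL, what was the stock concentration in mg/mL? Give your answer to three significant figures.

4.00 mg/mL

Step 1: 130 μL + 2800 μL = 2930 μL total → factor 2930/130 = 22.538
Step 2: 65 μL + 12.2 mL = 12265 μL total → factor 12265/65 = 188.69
Step 3: 0.72 mL + 19.3 mL = 20.02 mL total → factor 20.02/0.72 = 27.806
Step 4: 7-fold → factor 7
Overall dilution factor = 22.538 × 188.69 × 27.806 × 7 = 8.2777 × 10^5
Stock = 4.83 ng/mL × 8.2777 × 10^5 = 3.998 × 10^6 ng/mL = 4.00 mg/mL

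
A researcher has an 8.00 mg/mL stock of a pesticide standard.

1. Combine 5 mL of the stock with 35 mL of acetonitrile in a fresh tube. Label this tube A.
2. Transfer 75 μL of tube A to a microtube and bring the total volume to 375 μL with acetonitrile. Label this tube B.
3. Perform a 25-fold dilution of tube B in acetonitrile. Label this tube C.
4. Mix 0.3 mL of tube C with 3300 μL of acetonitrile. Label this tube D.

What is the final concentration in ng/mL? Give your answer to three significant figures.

Step 1: 5 mL + 35 mL = 40 mL total → factor 40/5 = 8
Step 2: 75 μL brought to 375 μL → factor 375/75 = 5
Step 3: 25-fold → factor 25
Step 4: 0.3 mL + 3300 μL = 3.6 mL total → factor 3.6/0.3 = 12
Overall dilution factor = 8 × 5 × 25 × 12 = 12000
Final = 8.00 mg/mL / 12000 = 0.0006667 mg/mL = 667 ng/mL

667 ng/mL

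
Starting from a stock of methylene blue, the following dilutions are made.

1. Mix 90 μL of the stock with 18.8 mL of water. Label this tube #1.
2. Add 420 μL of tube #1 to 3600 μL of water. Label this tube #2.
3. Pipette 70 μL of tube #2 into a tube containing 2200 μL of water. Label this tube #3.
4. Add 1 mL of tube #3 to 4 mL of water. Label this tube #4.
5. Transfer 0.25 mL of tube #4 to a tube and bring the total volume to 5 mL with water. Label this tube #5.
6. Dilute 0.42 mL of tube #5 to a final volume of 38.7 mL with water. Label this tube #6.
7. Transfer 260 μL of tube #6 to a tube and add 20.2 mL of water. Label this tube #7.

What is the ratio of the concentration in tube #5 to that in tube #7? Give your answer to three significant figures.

7.25 × 10^3

Step 1: 90 μL + 18.8 mL = 18890 μL total → factor 18890/90 = 209.89
Step 2: 420 μL + 3600 μL = 4020 μL total → factor 4020/420 = 9.5714
Step 3: 70 μL + 2200 μL = 2270 μL total → factor 2270/70 = 32.429
Step 4: 1 mL + 4 mL = 5 mL total → factor 5/1 = 5
Step 5: 0.25 mL brought to 5 mL → factor 5/0.25 = 20
Step 6: 0.42 mL brought to 38.7 mL → factor 38.7/0.42 = 92.143
Step 7: 260 μL + 20.2 mL = 20460 μL total → factor 20460/260 = 78.692
Dilution factor to tube #5 = 6.5147 × 10^6; to tube #7 = 4.7238 × 10^10
[tube #5]/[tube #7] = (factor to tube #7)/(factor to tube #5) = 4.7238 × 10^10/6.5147 × 10^6 = 7.25 × 10^3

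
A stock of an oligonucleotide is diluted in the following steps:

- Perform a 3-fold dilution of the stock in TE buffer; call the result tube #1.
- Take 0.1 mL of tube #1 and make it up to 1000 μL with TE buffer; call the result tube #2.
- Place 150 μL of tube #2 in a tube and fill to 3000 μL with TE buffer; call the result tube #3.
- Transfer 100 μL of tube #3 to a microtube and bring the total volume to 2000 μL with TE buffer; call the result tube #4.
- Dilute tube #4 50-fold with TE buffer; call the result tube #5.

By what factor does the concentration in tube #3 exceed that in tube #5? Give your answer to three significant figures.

1.00 × 10^3

Step 1: 3-fold → factor 3
Step 2: 0.1 mL brought to 1000 μL → factor 1/0.1 = 10
Step 3: 150 μL brought to 3000 μL → factor 3000/150 = 20
Step 4: 100 μL brought to 2000 μL → factor 2000/100 = 20
Step 5: 50-fold → factor 50
Dilution factor to tube #3 = 600; to tube #5 = 6 × 10^5
[tube #3]/[tube #5] = (factor to tube #5)/(factor to tube #3) = 6 × 10^5/600 = 1.00 × 10^3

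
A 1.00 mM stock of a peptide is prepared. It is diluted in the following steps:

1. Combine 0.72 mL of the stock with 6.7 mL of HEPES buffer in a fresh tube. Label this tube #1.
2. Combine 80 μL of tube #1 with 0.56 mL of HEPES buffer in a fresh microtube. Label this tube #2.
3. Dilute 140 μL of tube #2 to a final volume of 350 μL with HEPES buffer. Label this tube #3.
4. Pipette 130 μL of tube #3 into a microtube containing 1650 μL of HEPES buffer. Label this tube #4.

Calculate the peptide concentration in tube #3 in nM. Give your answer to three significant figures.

Step 1: 0.72 mL + 6.7 mL = 7.42 mL total → factor 7.42/0.72 = 10.306
Step 2: 80 μL + 0.56 mL = 640 μL total → factor 640/80 = 8
Step 3: 140 μL brought to 350 μL → factor 350/140 = 2.5
Dilution factor through tube #3 = 10.306 × 8 × 2.5 = 206.11
[tube #3] = 1.00 mM / 206.11 = 0.004852 mM = 4.85 × 10^3 nM

4.85 × 10^3 nM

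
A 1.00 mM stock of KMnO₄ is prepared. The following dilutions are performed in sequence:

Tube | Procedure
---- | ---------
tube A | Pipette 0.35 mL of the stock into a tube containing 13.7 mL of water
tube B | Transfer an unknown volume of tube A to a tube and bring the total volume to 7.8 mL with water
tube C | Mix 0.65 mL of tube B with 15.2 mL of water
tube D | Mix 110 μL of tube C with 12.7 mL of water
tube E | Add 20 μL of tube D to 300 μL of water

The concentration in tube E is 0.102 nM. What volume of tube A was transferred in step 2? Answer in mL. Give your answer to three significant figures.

1.45 mL

Step 1: 0.35 mL + 13.7 mL = 14.05 mL total → factor 14.05/0.35 = 40.143
Step 2: v brought to 7.8 mL → factor = 7.8 mL/v
Step 3: 0.65 mL + 15.2 mL = 15.85 mL total → factor 15.85/0.65 = 24.385
Step 4: 110 μL + 12.7 mL = 12810 μL total → factor 12810/110 = 116.45
Step 5: 20 μL + 300 μL = 320 μL total → factor 320/20 = 16
Product of known-step factors = 1.8239 × 10^6
Overall factor = 1.00 mM / (0.102 nM) = 9.8039 × 10^6
Step-2 factor = 9.8039 × 10^6 / 1.8239 × 10^6 = 5.3753
v = 7.8 mL / 5.3753 = 1.45 mL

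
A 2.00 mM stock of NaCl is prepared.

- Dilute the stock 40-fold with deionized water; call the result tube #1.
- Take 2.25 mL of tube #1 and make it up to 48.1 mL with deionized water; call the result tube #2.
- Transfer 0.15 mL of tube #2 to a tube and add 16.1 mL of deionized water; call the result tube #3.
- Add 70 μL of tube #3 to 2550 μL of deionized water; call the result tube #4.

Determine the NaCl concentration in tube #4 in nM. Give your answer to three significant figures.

0.577 nM

Step 1: 40-fold → factor 40
Step 2: 2.25 mL brought to 48.1 mL → factor 48.1/2.25 = 21.378
Step 3: 0.15 mL + 16.1 mL = 16.25 mL total → factor 16.25/0.15 = 108.33
Step 4: 70 μL + 2550 μL = 2620 μL total → factor 2620/70 = 37.429
Overall dilution factor = 40 × 21.378 × 108.33 × 37.429 = 3.4673 × 10^6
Final = 2.00 mM / 3.4673 × 10^6 = 5.768 × 10^-7 mM = 0.577 nM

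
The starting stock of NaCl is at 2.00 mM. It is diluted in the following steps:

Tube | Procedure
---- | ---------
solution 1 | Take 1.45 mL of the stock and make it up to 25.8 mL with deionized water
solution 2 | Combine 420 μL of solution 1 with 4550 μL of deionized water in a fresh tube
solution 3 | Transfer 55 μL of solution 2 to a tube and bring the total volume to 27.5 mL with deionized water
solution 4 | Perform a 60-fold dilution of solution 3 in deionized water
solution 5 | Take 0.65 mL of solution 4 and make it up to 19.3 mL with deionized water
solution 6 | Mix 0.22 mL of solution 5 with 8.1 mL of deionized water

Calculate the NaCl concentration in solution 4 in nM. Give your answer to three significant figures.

0.317 nM

Step 1: 1.45 mL brought to 25.8 mL → factor 25.8/1.45 = 17.793
Step 2: 420 μL + 4550 μL = 4970 μL total → factor 4970/420 = 11.833
Step 3: 55 μL brought to 27.5 mL → factor 27500/55 = 500
Step 4: 60-fold → factor 60
Dilution factor through solution 4 = 17.793 × 11.833 × 500 × 60 = 6.3166 × 10^6
[solution 4] = 2.00 mM / 6.3166 × 10^6 = 3.166 × 10^-7 mM = 0.317 nM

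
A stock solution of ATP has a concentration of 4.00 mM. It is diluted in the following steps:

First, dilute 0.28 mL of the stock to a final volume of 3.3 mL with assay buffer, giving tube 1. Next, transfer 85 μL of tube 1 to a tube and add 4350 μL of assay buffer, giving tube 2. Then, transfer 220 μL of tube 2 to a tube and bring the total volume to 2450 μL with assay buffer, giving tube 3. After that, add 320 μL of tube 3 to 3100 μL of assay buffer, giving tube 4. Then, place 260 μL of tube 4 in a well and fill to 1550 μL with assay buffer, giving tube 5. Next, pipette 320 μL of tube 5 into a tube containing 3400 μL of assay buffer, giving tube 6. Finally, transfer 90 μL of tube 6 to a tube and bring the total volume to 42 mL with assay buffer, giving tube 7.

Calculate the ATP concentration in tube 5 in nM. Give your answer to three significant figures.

Step 1: 0.28 mL brought to 3.3 mL → factor 3.3/0.28 = 11.786
Step 2: 85 μL + 4350 μL = 4435 μL total → factor 4435/85 = 52.176
Step 3: 220 μL brought to 2450 μL → factor 2450/220 = 11.136
Step 4: 320 μL + 3100 μL = 3420 μL total → factor 3420/320 = 10.688
Step 5: 260 μL brought to 1550 μL → factor 1550/260 = 5.9615
Dilution factor through tube 5 = 11.786 × 52.176 × 11.136 × 10.688 × 5.9615 = 4.3632 × 10^5
[tube 5] = 4.00 mM / 4.3632 × 10^5 = 9.168 × 10^-6 mM = 9.17 nM

9.17 nM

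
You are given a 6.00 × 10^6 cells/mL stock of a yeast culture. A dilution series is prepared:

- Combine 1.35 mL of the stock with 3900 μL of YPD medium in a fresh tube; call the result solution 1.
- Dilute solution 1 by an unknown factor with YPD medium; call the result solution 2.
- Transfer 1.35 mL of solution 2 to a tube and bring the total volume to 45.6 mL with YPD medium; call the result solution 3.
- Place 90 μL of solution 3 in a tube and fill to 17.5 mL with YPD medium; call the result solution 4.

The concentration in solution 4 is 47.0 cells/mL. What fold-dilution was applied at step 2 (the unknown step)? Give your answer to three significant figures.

5.00-fold

Step 1: 1.35 mL + 3900 μL = 5.25 mL total → factor 5.25/1.35 = 3.8889
Step 2: unknown factor x
Step 3: 1.35 mL brought to 45.6 mL → factor 45.6/1.35 = 33.778
Step 4: 90 μL brought to 17.5 mL → factor 17500/90 = 194.44
Product of known-step factors = 25542
Overall factor = 6.00 × 10^6 cells/mL / (47.0 cells/mL) = 1.2766 × 10^5
x = 1.2766 × 10^5 / 25542 = 5.00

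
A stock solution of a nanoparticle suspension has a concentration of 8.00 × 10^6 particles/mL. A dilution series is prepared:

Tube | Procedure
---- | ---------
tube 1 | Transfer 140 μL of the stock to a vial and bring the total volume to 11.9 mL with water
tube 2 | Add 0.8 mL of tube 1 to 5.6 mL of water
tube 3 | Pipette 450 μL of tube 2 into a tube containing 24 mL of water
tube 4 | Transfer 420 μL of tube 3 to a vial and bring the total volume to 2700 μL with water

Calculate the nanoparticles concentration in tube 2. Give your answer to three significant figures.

Step 1: 140 μL brought to 11.9 mL → factor 11900/140 = 85
Step 2: 0.8 mL + 5.6 mL = 6.4 mL total → factor 6.4/0.8 = 8
Dilution factor through tube 2 = 85 × 8 = 680
[tube 2] = 8.00 × 10^6 particles/mL / 680 = 1.18 × 10^4 particles/mL

1.18 × 10^4 particles/mL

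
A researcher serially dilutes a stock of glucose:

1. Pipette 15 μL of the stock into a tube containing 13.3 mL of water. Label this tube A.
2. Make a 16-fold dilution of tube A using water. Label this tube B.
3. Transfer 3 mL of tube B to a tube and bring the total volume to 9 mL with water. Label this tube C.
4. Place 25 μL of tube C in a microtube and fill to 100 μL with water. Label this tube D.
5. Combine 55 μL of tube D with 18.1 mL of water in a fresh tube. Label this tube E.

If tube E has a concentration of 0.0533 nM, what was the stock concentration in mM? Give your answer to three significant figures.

3.00 mM

Step 1: 15 μL + 13.3 mL = 13315 μL total → factor 13315/15 = 887.67
Step 2: 16-fold → factor 16
Step 3: 3 mL brought to 9 mL → factor 9/3 = 3
Step 4: 25 μL brought to 100 μL → factor 100/25 = 4
Step 5: 55 μL + 18.1 mL = 18155 μL total → factor 18155/55 = 330.09
Overall dilution factor = 887.67 × 16 × 3 × 4 × 330.09 = 5.6258 × 10^7
Stock = 0.0533 nM × 5.6258 × 10^7 = 2.999 × 10^6 nM = 3.00 mM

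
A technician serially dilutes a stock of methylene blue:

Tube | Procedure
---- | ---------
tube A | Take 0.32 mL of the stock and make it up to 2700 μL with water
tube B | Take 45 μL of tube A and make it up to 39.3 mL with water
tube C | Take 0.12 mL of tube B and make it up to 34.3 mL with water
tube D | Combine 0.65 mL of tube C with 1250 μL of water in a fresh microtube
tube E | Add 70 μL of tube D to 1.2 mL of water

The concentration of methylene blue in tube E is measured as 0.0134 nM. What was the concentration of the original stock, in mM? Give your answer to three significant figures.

Step 1: 0.32 mL brought to 2700 μL → factor 2.7/0.32 = 8.4375
Step 2: 45 μL brought to 39.3 mL → factor 39300/45 = 873.33
Step 3: 0.12 mL brought to 34.3 mL → factor 34.3/0.12 = 285.83
Step 4: 0.65 mL + 1250 μL = 1.9 mL total → factor 1.9/0.65 = 2.9231
Step 5: 70 μL + 1.2 mL = 1270 μL total → factor 1270/70 = 18.143
Overall dilution factor = 8.4375 × 873.33 × 285.83 × 2.9231 × 18.143 = 1.117 × 10^8
Stock = 0.0134 nM × 1.117 × 10^8 = 1.497 × 10^6 nM = 1.50 mM

1.50 mM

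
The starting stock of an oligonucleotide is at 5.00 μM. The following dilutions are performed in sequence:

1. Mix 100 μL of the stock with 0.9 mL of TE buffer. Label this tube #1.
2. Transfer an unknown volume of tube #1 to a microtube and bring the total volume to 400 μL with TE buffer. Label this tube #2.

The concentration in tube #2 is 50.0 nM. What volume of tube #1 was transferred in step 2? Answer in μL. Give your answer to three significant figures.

Step 1: 100 μL + 0.9 mL = 1000 μL total → factor 1000/100 = 10
Step 2: v brought to 400 μL → factor = 400 μL/v
Product of known-step factors = 10
Overall factor = 5.00 μM / (50.0 nM) = 100
Step-2 factor = 100 / 10 = 10
v = 400 μL / 10 = 40.0 μL

40.0 μL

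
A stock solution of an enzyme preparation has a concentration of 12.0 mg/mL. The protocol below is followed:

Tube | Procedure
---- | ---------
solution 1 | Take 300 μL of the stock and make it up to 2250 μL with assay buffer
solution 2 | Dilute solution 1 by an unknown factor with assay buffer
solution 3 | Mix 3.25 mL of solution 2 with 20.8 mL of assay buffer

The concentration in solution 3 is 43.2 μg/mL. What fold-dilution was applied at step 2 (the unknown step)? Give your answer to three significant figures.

Step 1: 300 μL brought to 2250 μL → factor 2250/300 = 7.5
Step 2: unknown factor x
Step 3: 3.25 mL + 20.8 mL = 24.05 mL total → factor 24.05/3.25 = 7.4
Product of known-step factors = 55.5
Overall factor = 12.0 mg/mL / (43.2 μg/mL) = 277.78
x = 277.78 / 55.5 = 5.01

5.01-fold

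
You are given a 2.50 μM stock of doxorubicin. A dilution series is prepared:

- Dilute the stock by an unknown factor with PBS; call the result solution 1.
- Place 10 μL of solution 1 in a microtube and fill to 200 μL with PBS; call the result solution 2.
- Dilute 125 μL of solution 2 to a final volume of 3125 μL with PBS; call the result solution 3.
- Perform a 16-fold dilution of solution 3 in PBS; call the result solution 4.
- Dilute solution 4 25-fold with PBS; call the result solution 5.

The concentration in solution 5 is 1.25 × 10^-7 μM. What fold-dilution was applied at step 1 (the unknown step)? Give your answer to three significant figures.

Step 1: unknown factor x
Step 2: 10 μL brought to 200 μL → factor 200/10 = 20
Step 3: 125 μL brought to 3125 μL → factor 3125/125 = 25
Step 4: 16-fold → factor 16
Step 5: 25-fold → factor 25
Product of known-step factors = 2 × 10^5
Overall factor = 2.50 μM / (1.25 × 10^-7 μM) = 2 × 10^7
x = 2 × 10^7 / 2 × 10^5 = 100

100-fold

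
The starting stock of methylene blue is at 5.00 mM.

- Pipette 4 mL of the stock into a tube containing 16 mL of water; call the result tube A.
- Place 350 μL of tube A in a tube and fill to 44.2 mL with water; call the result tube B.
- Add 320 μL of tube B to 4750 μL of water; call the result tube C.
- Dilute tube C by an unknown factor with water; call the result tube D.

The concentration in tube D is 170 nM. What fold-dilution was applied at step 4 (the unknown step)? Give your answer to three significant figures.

2.94-fold

Step 1: 4 mL + 16 mL = 20 mL total → factor 20/4 = 5
Step 2: 350 μL brought to 44.2 mL → factor 44200/350 = 126.29
Step 3: 320 μL + 4750 μL = 5070 μL total → factor 5070/320 = 15.844
Step 4: unknown factor x
Product of known-step factors = 10004
Overall factor = 5.00 mM / (170 nM) = 29412
x = 29412 / 10004 = 2.94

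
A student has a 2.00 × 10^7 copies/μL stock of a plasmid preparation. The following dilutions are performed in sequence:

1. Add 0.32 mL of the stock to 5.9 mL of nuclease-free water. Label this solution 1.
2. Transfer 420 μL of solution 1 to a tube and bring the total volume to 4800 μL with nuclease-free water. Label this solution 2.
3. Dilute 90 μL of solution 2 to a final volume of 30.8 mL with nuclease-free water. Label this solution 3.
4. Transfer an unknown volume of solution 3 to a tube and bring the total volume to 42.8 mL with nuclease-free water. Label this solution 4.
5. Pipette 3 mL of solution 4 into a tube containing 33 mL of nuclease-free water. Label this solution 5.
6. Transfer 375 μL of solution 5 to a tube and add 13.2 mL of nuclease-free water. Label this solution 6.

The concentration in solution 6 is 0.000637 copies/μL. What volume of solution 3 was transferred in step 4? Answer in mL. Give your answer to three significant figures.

Step 1: 0.32 mL + 5.9 mL = 6.22 mL total → factor 6.22/0.32 = 19.438
Step 2: 420 μL brought to 4800 μL → factor 4800/420 = 11.429
Step 3: 90 μL brought to 30.8 mL → factor 30800/90 = 342.22
Step 4: v brought to 42.8 mL → factor = 42.8 mL/v
Step 5: 3 mL + 33 mL = 36 mL total → factor 36/3 = 12
Step 6: 375 μL + 13.2 mL = 13575 μL total → factor 13575/375 = 36.2
Product of known-step factors = 3.3024 × 10^7
Overall factor = 2.00 × 10^7 copies/μL / (0.000637 copies/μL) = 3.1397 × 10^10
Step-4 factor = 3.1397 × 10^10 / 3.3024 × 10^7 = 950.74
v = 42.8 mL / 950.74 = 0.0450 mL

0.0450 mL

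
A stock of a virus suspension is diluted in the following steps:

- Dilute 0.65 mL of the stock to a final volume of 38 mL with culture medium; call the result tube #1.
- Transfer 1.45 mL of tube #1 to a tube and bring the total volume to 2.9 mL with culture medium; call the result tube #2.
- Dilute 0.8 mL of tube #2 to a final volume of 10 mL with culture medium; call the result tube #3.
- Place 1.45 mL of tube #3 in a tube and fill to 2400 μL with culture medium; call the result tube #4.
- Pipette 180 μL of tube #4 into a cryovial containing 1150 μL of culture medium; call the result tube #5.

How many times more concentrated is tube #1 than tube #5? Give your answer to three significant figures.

Step 1: 0.65 mL brought to 38 mL → factor 38/0.65 = 58.462
Step 2: 1.45 mL brought to 2.9 mL → factor 2.9/1.45 = 2
Step 3: 0.8 mL brought to 10 mL → factor 10/0.8 = 12.5
Step 4: 1.45 mL brought to 2400 μL → factor 2.4/1.45 = 1.6552
Step 5: 180 μL + 1150 μL = 1330 μL total → factor 1330/180 = 7.3889
Dilution factor to tube #1 = 58.462; to tube #5 = 17874
[tube #1]/[tube #5] = (factor to tube #5)/(factor to tube #1) = 17874/58.462 = 306

306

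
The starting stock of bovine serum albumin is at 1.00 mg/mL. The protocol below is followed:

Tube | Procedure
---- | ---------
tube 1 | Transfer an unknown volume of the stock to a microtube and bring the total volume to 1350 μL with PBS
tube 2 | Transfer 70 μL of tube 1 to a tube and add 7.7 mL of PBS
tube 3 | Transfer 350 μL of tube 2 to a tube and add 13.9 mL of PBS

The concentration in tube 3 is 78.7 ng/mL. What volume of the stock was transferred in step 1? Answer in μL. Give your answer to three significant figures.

480 μL

Step 1: v brought to 1350 μL → factor = 1350 μL/v
Step 2: 70 μL + 7.7 mL = 7770 μL total → factor 7770/70 = 111
Step 3: 350 μL + 13.9 mL = 14250 μL total → factor 14250/350 = 40.714
Product of known-step factors = 4519.3
Overall factor = 1.00 mg/mL / (78.7 ng/mL) = 12706
Step-1 factor = 12706 / 4519.3 = 2.8116
v = 1350 μL / 2.8116 = 480 μL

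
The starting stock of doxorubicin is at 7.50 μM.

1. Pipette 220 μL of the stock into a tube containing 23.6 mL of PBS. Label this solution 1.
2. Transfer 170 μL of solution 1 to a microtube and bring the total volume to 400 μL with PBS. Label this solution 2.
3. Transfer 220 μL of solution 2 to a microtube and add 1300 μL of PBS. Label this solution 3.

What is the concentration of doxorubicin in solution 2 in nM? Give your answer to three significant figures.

Step 1: 220 μL + 23.6 mL = 23820 μL total → factor 23820/220 = 108.27
Step 2: 170 μL brought to 400 μL → factor 400/170 = 2.3529
Dilution factor through solution 2 = 108.27 × 2.3529 = 254.76
[solution 2] = 7.50 μM / 254.76 = 0.02944 μM = 29.4 nM

29.4 nM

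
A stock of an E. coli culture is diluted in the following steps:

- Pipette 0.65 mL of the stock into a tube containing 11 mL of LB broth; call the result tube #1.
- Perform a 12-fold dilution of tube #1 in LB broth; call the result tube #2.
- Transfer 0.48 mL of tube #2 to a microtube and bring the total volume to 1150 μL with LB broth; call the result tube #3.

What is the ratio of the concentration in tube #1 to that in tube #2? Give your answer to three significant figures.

12.0

Step 1: 0.65 mL + 11 mL = 11.65 mL total → factor 11.65/0.65 = 17.923
Step 2: 12-fold → factor 12
Dilution factor to tube #1 = 17.923; to tube #2 = 215.08
[tube #1]/[tube #2] = (factor to tube #2)/(factor to tube #1) = 215.08/17.923 = 12.0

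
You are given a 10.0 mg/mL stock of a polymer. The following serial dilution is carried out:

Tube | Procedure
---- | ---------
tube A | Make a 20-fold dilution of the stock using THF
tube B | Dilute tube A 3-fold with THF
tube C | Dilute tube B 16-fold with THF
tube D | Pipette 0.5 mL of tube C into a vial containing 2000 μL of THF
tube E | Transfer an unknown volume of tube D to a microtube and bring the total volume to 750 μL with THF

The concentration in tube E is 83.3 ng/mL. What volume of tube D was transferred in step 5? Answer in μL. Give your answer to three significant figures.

Step 1: 20-fold → factor 20
Step 2: 3-fold → factor 3
Step 3: 16-fold → factor 16
Step 4: 0.5 mL + 2000 μL = 2.5 mL total → factor 2.5/0.5 = 5
Step 5: v brought to 750 μL → factor = 750 μL/v
Product of known-step factors = 4800
Overall factor = 10.0 mg/mL / (83.3 ng/mL) = 1.2005 × 10^5
Step-5 factor = 1.2005 × 10^5 / 4800 = 25.01
v = 750 μL / 25.01 = 30.0 μL

30.0 μL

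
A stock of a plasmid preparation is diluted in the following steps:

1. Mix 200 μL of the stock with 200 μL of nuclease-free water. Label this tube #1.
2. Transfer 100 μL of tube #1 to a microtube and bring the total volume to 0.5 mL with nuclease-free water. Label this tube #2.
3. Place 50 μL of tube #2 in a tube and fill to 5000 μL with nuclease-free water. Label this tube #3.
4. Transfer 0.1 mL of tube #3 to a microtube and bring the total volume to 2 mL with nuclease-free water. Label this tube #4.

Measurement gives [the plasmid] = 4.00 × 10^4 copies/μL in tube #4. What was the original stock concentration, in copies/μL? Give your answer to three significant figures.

Step 1: 200 μL + 200 μL = 400 μL total → factor 400/200 = 2
Step 2: 100 μL brought to 0.5 mL → factor 500/100 = 5
Step 3: 50 μL brought to 5000 μL → factor 5000/50 = 100
Step 4: 0.1 mL brought to 2 mL → factor 2/0.1 = 20
Overall dilution factor = 2 × 5 × 100 × 20 = 20000
Stock = 4.00 × 10^4 copies/μL × 20000 = 8.00 × 10^8 copies/μL

8.00 × 10^8 copies/μL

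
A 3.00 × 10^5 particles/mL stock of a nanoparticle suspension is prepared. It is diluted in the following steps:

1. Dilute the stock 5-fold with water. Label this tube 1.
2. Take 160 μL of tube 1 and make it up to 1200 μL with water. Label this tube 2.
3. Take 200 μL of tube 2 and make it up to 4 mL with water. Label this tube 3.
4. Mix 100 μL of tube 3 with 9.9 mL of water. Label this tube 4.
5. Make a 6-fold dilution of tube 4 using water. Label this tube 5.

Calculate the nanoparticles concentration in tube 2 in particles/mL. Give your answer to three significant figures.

8.00 × 10^3 particles/mL

Step 1: 5-fold → factor 5
Step 2: 160 μL brought to 1200 μL → factor 1200/160 = 7.5
Dilution factor through tube 2 = 5 × 7.5 = 37.5
[tube 2] = 3.00 × 10^5 particles/mL / 37.5 = 8.00 × 10^3 particles/mL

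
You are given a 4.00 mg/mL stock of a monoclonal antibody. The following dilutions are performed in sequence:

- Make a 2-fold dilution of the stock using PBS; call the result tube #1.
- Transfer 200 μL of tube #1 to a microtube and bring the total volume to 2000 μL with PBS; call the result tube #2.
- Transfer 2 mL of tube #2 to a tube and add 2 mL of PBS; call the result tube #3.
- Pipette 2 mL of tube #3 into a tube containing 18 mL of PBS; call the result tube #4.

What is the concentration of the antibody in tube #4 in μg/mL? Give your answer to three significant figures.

10.0 μg/mL

Step 1: 2-fold → factor 2
Step 2: 200 μL brought to 2000 μL → factor 2000/200 = 10
Step 3: 2 mL + 2 mL = 4 mL total → factor 4/2 = 2
Step 4: 2 mL + 18 mL = 20 mL total → factor 20/2 = 10
Overall dilution factor = 2 × 10 × 2 × 10 = 400
Final = 4.00 mg/mL / 400 = 0.01000 mg/mL = 10.0 μg/mL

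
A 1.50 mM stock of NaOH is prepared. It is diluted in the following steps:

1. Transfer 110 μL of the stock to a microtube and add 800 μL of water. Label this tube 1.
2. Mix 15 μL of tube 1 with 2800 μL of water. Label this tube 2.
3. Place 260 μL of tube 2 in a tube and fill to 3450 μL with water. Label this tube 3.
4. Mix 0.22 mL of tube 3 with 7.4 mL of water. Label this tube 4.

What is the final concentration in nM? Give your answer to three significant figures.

Step 1: 110 μL + 800 μL = 910 μL total → factor 910/110 = 8.2727
Step 2: 15 μL + 2800 μL = 2815 μL total → factor 2815/15 = 187.67
Step 3: 260 μL brought to 3450 μL → factor 3450/260 = 13.269
Step 4: 0.22 mL + 7.4 mL = 7.62 mL total → factor 7.62/0.22 = 34.636
Overall dilution factor = 8.2727 × 187.67 × 13.269 × 34.636 = 7.1353 × 10^5
Final = 1.50 mM / 7.1353 × 10^5 = 2.102 × 10^-6 mM = 2.10 nM

2.10 nM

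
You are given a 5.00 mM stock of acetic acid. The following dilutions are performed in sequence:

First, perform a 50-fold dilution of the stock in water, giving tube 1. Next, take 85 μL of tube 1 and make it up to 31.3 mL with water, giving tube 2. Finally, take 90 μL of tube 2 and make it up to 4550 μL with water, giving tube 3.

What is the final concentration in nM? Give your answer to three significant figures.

5.37 nM

Step 1: 50-fold → factor 50
Step 2: 85 μL brought to 31.3 mL → factor 31300/85 = 368.24
Step 3: 90 μL brought to 4550 μL → factor 4550/90 = 50.556
Overall dilution factor = 50 × 368.24 × 50.556 = 9.3082 × 10^5
Final = 5.00 mM / 9.3082 × 10^5 = 5.372 × 10^-6 mM = 5.37 nM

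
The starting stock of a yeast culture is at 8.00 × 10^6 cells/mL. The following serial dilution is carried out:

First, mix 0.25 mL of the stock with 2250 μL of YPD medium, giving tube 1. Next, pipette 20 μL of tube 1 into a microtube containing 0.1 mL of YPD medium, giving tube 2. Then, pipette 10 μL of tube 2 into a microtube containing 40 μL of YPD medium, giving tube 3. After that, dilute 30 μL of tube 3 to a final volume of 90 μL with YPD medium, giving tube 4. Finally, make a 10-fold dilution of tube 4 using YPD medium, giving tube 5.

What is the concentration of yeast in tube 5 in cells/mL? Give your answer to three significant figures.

Step 1: 0.25 mL + 2250 μL = 2.5 mL total → factor 2.5/0.25 = 10
Step 2: 20 μL + 0.1 mL = 120 μL total → factor 120/20 = 6
Step 3: 10 μL + 40 μL = 50 μL total → factor 50/10 = 5
Step 4: 30 μL brought to 90 μL → factor 90/30 = 3
Step 5: 10-fold → factor 10
Overall dilution factor = 10 × 6 × 5 × 3 × 10 = 9000
Final = 8.00 × 10^6 cells/mL / 9000 = 889 cells/mL

889 cells/mL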